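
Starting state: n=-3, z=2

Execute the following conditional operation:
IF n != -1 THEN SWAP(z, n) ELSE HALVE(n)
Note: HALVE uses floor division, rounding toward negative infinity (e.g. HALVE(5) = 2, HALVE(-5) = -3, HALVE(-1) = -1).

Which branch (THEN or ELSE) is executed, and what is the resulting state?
Branch: THEN, Final state: n=2, z=-3

Evaluating condition: n != -1
n = -3
Condition is True, so THEN branch executes
After SWAP(z, n): n=2, z=-3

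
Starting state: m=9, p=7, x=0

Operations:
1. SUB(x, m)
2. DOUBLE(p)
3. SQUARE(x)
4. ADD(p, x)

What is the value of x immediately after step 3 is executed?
x = 81

Tracing x through execution:
Initial: x = 0
After step 1 (SUB(x, m)): x = -9
After step 2 (DOUBLE(p)): x = -9
After step 3 (SQUARE(x)): x = 81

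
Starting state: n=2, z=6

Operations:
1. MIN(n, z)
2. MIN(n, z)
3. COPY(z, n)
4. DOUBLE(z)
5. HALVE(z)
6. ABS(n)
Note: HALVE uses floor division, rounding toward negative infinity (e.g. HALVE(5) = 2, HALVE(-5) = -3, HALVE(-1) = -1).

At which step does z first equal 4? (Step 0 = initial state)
Step 4

Tracing z:
Initial: z = 6
After step 1: z = 6
After step 2: z = 6
After step 3: z = 2
After step 4: z = 4 ← first occurrence
After step 5: z = 2
After step 6: z = 2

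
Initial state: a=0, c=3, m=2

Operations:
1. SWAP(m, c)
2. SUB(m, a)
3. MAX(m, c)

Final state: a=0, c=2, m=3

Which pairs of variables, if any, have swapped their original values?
(m, c)

Comparing initial and final values:
m: 2 → 3
c: 3 → 2
a: 0 → 0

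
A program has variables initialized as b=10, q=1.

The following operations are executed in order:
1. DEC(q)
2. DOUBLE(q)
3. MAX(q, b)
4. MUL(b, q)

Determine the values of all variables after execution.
{b: 100, q: 10}

Step-by-step execution:
Initial: b=10, q=1
After step 1 (DEC(q)): b=10, q=0
After step 2 (DOUBLE(q)): b=10, q=0
After step 3 (MAX(q, b)): b=10, q=10
After step 4 (MUL(b, q)): b=100, q=10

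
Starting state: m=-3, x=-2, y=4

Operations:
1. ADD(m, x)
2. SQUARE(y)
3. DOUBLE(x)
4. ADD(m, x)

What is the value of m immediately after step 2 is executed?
m = -5

Tracing m through execution:
Initial: m = -3
After step 1 (ADD(m, x)): m = -5
After step 2 (SQUARE(y)): m = -5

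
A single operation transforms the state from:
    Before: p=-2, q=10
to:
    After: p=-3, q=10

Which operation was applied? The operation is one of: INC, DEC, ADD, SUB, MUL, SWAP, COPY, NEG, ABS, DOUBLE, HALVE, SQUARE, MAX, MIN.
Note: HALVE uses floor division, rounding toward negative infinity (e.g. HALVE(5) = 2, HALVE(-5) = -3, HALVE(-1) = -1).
DEC(p)

Analyzing the change:
Before: p=-2, q=10
After: p=-3, q=10
Variable p changed from -2 to -3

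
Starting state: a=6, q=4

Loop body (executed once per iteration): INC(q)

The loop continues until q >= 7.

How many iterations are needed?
3

Tracing iterations:
Initial: a=6, q=4
After iteration 1: a=6, q=5
After iteration 2: a=6, q=6
After iteration 3: a=6, q=7
q >= 7 now holds, so the loop exits after 3 iterations.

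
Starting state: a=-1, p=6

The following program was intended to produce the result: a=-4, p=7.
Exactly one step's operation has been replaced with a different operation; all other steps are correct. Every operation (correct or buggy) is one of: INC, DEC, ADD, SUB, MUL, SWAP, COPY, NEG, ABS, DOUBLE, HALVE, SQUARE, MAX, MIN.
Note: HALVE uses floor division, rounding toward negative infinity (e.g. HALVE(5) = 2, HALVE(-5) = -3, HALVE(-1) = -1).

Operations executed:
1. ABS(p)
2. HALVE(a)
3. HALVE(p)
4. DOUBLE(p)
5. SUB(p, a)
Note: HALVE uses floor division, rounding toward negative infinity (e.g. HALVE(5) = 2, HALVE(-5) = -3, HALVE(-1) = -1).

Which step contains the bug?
Step 4

Trace with buggy code:
Initial: a=-1, p=6
After step 1: a=-1, p=6
After step 2: a=-1, p=6
After step 3: a=-1, p=3
After step 4: a=-1, p=6
After step 5: a=-1, p=7
Actual final a=-1, p=7 ≠ expected a=-4, p=7.
Step 4 is the only position where a single-operation replacement can produce the expected result.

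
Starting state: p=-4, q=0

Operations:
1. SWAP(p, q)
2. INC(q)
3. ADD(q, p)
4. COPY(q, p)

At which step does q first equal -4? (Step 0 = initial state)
Step 1

Tracing q:
Initial: q = 0
After step 1: q = -4 ← first occurrence
After step 2: q = -3
After step 3: q = -3
After step 4: q = 0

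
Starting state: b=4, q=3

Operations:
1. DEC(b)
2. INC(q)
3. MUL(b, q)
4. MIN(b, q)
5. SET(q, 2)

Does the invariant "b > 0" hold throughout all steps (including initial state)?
Yes

The invariant holds at every step.

State at each step:
Initial: b=4, q=3
After step 1: b=3, q=3
After step 2: b=3, q=4
After step 3: b=12, q=4
After step 4: b=4, q=4
After step 5: b=4, q=2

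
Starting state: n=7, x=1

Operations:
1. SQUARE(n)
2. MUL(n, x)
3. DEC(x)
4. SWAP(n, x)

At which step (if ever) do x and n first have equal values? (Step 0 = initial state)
Never

x and n never become equal during execution.

Comparing values at each step:
Initial: x=1, n=7
After step 1: x=1, n=49
After step 2: x=1, n=49
After step 3: x=0, n=49
After step 4: x=49, n=0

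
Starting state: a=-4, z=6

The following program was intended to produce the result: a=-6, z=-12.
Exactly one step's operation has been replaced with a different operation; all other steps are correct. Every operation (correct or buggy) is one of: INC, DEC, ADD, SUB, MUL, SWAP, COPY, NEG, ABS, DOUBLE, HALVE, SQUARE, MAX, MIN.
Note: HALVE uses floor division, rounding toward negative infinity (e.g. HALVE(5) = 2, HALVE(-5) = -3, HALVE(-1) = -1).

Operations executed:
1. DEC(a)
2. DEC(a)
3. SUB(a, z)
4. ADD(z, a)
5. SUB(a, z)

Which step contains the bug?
Step 5

Trace with buggy code:
Initial: a=-4, z=6
After step 1: a=-5, z=6
After step 2: a=-6, z=6
After step 3: a=-12, z=6
After step 4: a=-12, z=-6
After step 5: a=-6, z=-6
Actual final a=-6, z=-6 ≠ expected a=-6, z=-12.
Step 5 is the only position where a single-operation replacement can produce the expected result.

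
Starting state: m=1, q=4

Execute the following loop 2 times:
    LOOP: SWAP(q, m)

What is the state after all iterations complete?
m=1, q=4

Iteration trace:
Start: m=1, q=4
After iteration 1: m=4, q=1
After iteration 2: m=1, q=4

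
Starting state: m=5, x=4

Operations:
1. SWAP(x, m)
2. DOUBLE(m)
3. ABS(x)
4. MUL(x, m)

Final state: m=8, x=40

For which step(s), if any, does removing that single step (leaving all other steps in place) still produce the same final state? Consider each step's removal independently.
Step(s) 3

Testing removal of each single step:
Without step 1: final = m=10, x=40 (different)
Without step 2: final = m=4, x=20 (different)
Without step 3: final = m=8, x=40 (same)
Without step 4: final = m=8, x=5 (different)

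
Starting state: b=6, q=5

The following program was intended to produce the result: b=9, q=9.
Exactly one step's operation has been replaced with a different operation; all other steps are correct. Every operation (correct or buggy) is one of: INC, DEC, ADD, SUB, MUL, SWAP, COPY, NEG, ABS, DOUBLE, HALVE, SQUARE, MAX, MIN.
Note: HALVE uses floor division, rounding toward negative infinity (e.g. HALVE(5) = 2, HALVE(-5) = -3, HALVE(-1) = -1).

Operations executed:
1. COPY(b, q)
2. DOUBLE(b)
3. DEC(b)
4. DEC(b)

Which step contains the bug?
Step 4

Trace with buggy code:
Initial: b=6, q=5
After step 1: b=5, q=5
After step 2: b=10, q=5
After step 3: b=9, q=5
After step 4: b=8, q=5
Actual final b=8, q=5 ≠ expected b=9, q=9.
Step 4 is the only position where a single-operation replacement can produce the expected result.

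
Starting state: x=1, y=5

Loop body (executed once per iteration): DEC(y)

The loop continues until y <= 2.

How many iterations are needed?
3

Tracing iterations:
Initial: x=1, y=5
After iteration 1: x=1, y=4
After iteration 2: x=1, y=3
After iteration 3: x=1, y=2
y <= 2 now holds, so the loop exits after 3 iterations.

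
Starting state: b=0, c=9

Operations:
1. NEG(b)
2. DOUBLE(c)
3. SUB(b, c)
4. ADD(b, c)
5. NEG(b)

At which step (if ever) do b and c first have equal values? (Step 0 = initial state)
Never

b and c never become equal during execution.

Comparing values at each step:
Initial: b=0, c=9
After step 1: b=0, c=9
After step 2: b=0, c=18
After step 3: b=-18, c=18
After step 4: b=0, c=18
After step 5: b=0, c=18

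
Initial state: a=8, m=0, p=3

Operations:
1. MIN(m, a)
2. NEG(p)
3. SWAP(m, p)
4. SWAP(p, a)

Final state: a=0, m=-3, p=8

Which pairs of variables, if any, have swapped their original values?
None

Comparing initial and final values:
a: 8 → 0
p: 3 → 8
m: 0 → -3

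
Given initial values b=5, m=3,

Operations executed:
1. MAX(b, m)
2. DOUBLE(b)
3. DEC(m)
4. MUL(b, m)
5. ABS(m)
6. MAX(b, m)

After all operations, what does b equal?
b = 20

Tracing execution:
Step 1: MAX(b, m) → b = 5
Step 2: DOUBLE(b) → b = 10
Step 3: DEC(m) → b = 10
Step 4: MUL(b, m) → b = 20
Step 5: ABS(m) → b = 20
Step 6: MAX(b, m) → b = 20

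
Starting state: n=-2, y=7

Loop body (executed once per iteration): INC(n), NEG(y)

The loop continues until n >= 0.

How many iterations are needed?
2

Tracing iterations:
Initial: n=-2, y=7
After iteration 1: n=-1, y=-7
After iteration 2: n=0, y=7
n >= 0 now holds, so the loop exits after 2 iterations.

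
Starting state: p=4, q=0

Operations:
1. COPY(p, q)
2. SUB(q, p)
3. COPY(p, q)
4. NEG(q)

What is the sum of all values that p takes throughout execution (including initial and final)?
4

Values of p at each step:
Initial: p = 4
After step 1: p = 0
After step 2: p = 0
After step 3: p = 0
After step 4: p = 0
Sum = 4 + 0 + 0 + 0 + 0 = 4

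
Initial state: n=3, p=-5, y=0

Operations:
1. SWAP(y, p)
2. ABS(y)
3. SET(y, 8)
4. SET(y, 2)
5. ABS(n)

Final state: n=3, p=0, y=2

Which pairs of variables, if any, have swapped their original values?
None

Comparing initial and final values:
y: 0 → 2
n: 3 → 3
p: -5 → 0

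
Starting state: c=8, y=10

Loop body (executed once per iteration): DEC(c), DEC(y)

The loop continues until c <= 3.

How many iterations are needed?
5

Tracing iterations:
Initial: c=8, y=10
After iteration 1: c=7, y=9
After iteration 2: c=6, y=8
After iteration 3: c=5, y=7
After iteration 4: c=4, y=6
After iteration 5: c=3, y=5
c <= 3 now holds, so the loop exits after 5 iterations.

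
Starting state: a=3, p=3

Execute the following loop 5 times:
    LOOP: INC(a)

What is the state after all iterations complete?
a=8, p=3

Iteration trace:
Start: a=3, p=3
After iteration 1: a=4, p=3
After iteration 2: a=5, p=3
After iteration 3: a=6, p=3
After iteration 4: a=7, p=3
After iteration 5: a=8, p=3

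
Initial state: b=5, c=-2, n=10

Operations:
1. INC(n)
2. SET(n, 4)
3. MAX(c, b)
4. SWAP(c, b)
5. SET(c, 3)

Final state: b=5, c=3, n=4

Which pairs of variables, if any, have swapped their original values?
None

Comparing initial and final values:
n: 10 → 4
c: -2 → 3
b: 5 → 5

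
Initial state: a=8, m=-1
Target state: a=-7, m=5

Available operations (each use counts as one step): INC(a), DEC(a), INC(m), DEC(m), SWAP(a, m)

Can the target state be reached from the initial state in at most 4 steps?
No

The target state cannot be reached within 4 steps.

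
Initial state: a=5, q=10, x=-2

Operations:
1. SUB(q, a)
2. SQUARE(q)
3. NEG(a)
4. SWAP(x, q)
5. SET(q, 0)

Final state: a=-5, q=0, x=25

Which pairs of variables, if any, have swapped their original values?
None

Comparing initial and final values:
x: -2 → 25
q: 10 → 0
a: 5 → -5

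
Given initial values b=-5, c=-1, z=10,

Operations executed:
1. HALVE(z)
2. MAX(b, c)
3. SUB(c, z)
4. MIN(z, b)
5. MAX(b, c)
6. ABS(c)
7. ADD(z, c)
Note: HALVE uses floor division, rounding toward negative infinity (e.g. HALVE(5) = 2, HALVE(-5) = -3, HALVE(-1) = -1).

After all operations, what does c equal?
c = 6

Tracing execution:
Step 1: HALVE(z) → c = -1
Step 2: MAX(b, c) → c = -1
Step 3: SUB(c, z) → c = -6
Step 4: MIN(z, b) → c = -6
Step 5: MAX(b, c) → c = -6
Step 6: ABS(c) → c = 6
Step 7: ADD(z, c) → c = 6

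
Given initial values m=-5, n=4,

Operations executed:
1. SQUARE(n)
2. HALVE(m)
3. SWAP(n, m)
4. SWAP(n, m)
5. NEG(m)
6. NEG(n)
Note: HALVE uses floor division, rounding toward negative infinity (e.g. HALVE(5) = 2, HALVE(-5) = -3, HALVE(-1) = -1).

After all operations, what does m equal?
m = 3

Tracing execution:
Step 1: SQUARE(n) → m = -5
Step 2: HALVE(m) → m = -3
Step 3: SWAP(n, m) → m = 16
Step 4: SWAP(n, m) → m = -3
Step 5: NEG(m) → m = 3
Step 6: NEG(n) → m = 3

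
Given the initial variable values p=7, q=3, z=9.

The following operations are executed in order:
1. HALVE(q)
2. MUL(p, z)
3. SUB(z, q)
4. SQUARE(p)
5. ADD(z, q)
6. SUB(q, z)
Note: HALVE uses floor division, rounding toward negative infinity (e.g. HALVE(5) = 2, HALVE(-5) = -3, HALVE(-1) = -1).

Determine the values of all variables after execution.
{p: 3969, q: -8, z: 9}

Step-by-step execution:
Initial: p=7, q=3, z=9
After step 1 (HALVE(q)): p=7, q=1, z=9
After step 2 (MUL(p, z)): p=63, q=1, z=9
After step 3 (SUB(z, q)): p=63, q=1, z=8
After step 4 (SQUARE(p)): p=3969, q=1, z=8
After step 5 (ADD(z, q)): p=3969, q=1, z=9
After step 6 (SUB(q, z)): p=3969, q=-8, z=9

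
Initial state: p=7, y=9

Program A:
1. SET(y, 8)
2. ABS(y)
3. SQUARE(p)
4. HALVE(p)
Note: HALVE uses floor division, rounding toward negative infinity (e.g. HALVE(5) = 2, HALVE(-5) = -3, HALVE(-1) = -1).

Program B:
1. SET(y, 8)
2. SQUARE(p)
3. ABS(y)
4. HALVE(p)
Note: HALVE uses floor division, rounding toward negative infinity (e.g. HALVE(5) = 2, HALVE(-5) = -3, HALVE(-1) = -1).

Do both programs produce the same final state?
Yes

Program A final state: p=24, y=8
Program B final state: p=24, y=8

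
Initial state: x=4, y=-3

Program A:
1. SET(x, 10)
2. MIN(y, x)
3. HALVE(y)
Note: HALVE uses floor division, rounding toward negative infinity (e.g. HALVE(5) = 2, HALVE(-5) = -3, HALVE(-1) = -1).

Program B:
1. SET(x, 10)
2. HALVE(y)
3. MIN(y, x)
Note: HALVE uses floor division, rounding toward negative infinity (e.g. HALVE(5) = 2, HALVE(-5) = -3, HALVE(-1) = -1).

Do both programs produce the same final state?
Yes

Program A final state: x=10, y=-2
Program B final state: x=10, y=-2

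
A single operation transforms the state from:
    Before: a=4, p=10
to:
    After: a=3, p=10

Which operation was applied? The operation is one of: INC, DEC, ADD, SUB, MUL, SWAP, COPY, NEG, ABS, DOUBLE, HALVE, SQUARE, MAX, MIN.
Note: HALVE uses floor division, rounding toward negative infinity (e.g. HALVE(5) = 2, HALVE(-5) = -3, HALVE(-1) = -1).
DEC(a)

Analyzing the change:
Before: a=4, p=10
After: a=3, p=10
Variable a changed from 4 to 3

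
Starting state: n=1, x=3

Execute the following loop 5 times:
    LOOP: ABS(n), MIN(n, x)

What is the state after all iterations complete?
n=1, x=3

Iteration trace:
Start: n=1, x=3
After iteration 1: n=1, x=3
After iteration 2: n=1, x=3
After iteration 3: n=1, x=3
After iteration 4: n=1, x=3
After iteration 5: n=1, x=3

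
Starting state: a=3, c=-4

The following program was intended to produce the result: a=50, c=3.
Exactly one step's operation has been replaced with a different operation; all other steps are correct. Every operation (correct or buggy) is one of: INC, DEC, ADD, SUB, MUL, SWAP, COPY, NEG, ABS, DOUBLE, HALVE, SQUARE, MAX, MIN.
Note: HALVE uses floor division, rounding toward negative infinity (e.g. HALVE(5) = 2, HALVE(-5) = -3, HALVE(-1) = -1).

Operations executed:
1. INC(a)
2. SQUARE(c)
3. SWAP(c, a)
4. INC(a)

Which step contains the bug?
Step 1

Trace with buggy code:
Initial: a=3, c=-4
After step 1: a=4, c=-4
After step 2: a=4, c=16
After step 3: a=16, c=4
After step 4: a=17, c=4
Actual final a=17, c=4 ≠ expected a=50, c=3.
Step 1 is the only position where a single-operation replacement can produce the expected result.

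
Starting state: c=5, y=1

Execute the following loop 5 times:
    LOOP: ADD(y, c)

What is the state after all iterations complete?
c=5, y=26

Iteration trace:
Start: c=5, y=1
After iteration 1: c=5, y=6
After iteration 2: c=5, y=11
After iteration 3: c=5, y=16
After iteration 4: c=5, y=21
After iteration 5: c=5, y=26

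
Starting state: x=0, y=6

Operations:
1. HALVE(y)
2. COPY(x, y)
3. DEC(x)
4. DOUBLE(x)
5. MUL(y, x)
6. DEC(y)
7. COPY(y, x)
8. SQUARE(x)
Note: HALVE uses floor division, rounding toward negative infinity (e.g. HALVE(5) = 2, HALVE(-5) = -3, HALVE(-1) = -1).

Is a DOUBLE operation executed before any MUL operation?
Yes

First DOUBLE: step 4
First MUL: step 5
Since 4 < 5, DOUBLE comes first.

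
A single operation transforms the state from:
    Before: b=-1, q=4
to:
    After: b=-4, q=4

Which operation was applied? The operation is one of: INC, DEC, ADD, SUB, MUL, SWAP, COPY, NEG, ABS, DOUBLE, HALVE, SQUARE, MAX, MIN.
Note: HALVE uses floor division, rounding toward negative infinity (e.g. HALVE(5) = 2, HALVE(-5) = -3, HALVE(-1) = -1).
MUL(b, q)

Analyzing the change:
Before: b=-1, q=4
After: b=-4, q=4
Variable b changed from -1 to -4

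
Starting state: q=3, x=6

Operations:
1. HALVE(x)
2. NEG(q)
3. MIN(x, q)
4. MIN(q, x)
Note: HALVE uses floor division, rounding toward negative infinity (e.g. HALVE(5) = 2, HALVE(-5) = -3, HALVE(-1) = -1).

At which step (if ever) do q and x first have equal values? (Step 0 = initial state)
Step 1

q and x first become equal after step 1.

Comparing values at each step:
Initial: q=3, x=6
After step 1: q=3, x=3 ← equal!
After step 2: q=-3, x=3
After step 3: q=-3, x=-3 ← equal!
After step 4: q=-3, x=-3 ← equal!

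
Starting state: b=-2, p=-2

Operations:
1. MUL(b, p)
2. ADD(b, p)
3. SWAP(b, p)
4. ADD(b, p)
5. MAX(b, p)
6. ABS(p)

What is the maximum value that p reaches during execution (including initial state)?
2

Values of p at each step:
Initial: p = -2
After step 1: p = -2
After step 2: p = -2
After step 3: p = 2 ← maximum
After step 4: p = 2
After step 5: p = 2
After step 6: p = 2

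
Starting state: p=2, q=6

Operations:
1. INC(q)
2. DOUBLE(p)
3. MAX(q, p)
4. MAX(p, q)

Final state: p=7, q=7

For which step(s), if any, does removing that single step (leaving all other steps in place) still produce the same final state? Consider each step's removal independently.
Step(s) 2, 3

Testing removal of each single step:
Without step 1: final = p=6, q=6 (different)
Without step 2: final = p=7, q=7 (same)
Without step 3: final = p=7, q=7 (same)
Without step 4: final = p=4, q=7 (different)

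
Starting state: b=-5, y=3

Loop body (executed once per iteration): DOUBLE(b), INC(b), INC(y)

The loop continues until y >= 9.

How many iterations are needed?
6

Tracing iterations:
Initial: b=-5, y=3
After iteration 1: b=-9, y=4
After iteration 2: b=-17, y=5
After iteration 3: b=-33, y=6
After iteration 4: b=-65, y=7
After iteration 5: b=-129, y=8
After iteration 6: b=-257, y=9
y >= 9 now holds, so the loop exits after 6 iterations.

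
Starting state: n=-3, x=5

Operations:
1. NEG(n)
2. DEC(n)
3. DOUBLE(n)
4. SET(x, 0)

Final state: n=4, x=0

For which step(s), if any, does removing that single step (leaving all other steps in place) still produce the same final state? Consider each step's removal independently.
None - removing any single step changes the final result

Testing removal of each single step:
Without step 1: final = n=-8, x=0 (different)
Without step 2: final = n=6, x=0 (different)
Without step 3: final = n=2, x=0 (different)
Without step 4: final = n=4, x=5 (different)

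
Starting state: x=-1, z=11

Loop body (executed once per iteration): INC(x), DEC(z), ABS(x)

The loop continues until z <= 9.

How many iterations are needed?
2

Tracing iterations:
Initial: x=-1, z=11
After iteration 1: x=0, z=10
After iteration 2: x=1, z=9
z <= 9 now holds, so the loop exits after 2 iterations.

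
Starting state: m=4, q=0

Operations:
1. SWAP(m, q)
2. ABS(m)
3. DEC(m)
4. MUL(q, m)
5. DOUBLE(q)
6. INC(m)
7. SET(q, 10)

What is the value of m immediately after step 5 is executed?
m = -1

Tracing m through execution:
Initial: m = 4
After step 1 (SWAP(m, q)): m = 0
After step 2 (ABS(m)): m = 0
After step 3 (DEC(m)): m = -1
After step 4 (MUL(q, m)): m = -1
After step 5 (DOUBLE(q)): m = -1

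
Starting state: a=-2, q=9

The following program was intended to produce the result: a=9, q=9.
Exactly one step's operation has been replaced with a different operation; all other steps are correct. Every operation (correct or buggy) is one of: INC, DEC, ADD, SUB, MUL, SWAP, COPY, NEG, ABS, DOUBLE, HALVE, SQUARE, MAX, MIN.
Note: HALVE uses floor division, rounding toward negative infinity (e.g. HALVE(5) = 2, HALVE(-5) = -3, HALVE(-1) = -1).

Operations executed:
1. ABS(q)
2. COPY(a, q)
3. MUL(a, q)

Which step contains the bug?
Step 3

Trace with buggy code:
Initial: a=-2, q=9
After step 1: a=-2, q=9
After step 2: a=9, q=9
After step 3: a=81, q=9
Actual final a=81, q=9 ≠ expected a=9, q=9.
Step 3 is the only position where a single-operation replacement can produce the expected result.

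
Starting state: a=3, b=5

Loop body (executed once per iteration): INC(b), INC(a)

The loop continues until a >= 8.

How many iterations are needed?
5

Tracing iterations:
Initial: a=3, b=5
After iteration 1: a=4, b=6
After iteration 2: a=5, b=7
After iteration 3: a=6, b=8
After iteration 4: a=7, b=9
After iteration 5: a=8, b=10
a >= 8 now holds, so the loop exits after 5 iterations.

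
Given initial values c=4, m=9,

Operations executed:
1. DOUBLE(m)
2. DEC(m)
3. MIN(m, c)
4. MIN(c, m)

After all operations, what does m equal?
m = 4

Tracing execution:
Step 1: DOUBLE(m) → m = 18
Step 2: DEC(m) → m = 17
Step 3: MIN(m, c) → m = 4
Step 4: MIN(c, m) → m = 4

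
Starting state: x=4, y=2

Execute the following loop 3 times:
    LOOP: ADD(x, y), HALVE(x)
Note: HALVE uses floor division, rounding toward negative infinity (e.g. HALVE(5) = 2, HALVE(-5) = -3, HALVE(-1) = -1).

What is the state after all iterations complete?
x=2, y=2

Iteration trace:
Start: x=4, y=2
After iteration 1: x=3, y=2
After iteration 2: x=2, y=2
After iteration 3: x=2, y=2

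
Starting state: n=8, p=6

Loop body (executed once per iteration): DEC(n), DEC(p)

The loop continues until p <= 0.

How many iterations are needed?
6

Tracing iterations:
Initial: n=8, p=6
After iteration 1: n=7, p=5
After iteration 2: n=6, p=4
After iteration 3: n=5, p=3
After iteration 4: n=4, p=2
After iteration 5: n=3, p=1
After iteration 6: n=2, p=0
p <= 0 now holds, so the loop exits after 6 iterations.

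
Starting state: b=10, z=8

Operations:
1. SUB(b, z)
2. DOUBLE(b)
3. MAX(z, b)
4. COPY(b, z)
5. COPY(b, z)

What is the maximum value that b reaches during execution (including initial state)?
10

Values of b at each step:
Initial: b = 10 ← maximum
After step 1: b = 2
After step 2: b = 4
After step 3: b = 4
After step 4: b = 8
After step 5: b = 8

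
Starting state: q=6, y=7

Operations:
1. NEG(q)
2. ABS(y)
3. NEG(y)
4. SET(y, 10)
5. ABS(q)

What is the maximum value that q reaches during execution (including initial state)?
6

Values of q at each step:
Initial: q = 6 ← maximum
After step 1: q = -6
After step 2: q = -6
After step 3: q = -6
After step 4: q = -6
After step 5: q = 6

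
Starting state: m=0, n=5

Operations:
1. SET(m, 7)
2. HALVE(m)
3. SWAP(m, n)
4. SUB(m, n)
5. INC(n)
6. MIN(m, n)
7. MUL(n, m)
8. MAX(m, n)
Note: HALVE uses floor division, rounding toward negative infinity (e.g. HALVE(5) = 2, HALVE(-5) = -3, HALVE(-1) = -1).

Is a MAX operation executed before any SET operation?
No

First MAX: step 8
First SET: step 1
Since 8 > 1, SET comes first.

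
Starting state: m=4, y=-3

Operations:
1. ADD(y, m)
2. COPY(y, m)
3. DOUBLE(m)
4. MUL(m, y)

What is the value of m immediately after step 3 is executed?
m = 8

Tracing m through execution:
Initial: m = 4
After step 1 (ADD(y, m)): m = 4
After step 2 (COPY(y, m)): m = 4
After step 3 (DOUBLE(m)): m = 8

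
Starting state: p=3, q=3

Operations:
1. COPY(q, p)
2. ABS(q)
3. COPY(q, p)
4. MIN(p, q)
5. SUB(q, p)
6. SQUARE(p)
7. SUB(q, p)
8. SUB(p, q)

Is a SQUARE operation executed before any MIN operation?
No

First SQUARE: step 6
First MIN: step 4
Since 6 > 4, MIN comes first.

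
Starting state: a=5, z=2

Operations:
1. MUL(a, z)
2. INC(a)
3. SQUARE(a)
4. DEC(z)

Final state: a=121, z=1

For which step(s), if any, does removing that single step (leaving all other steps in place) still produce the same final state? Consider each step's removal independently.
None - removing any single step changes the final result

Testing removal of each single step:
Without step 1: final = a=36, z=1 (different)
Without step 2: final = a=100, z=1 (different)
Without step 3: final = a=11, z=1 (different)
Without step 4: final = a=121, z=2 (different)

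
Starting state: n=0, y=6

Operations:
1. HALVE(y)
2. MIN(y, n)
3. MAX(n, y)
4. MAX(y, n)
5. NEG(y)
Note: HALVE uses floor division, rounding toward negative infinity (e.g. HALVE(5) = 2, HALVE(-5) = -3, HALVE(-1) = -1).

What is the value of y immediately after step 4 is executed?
y = 0

Tracing y through execution:
Initial: y = 6
After step 1 (HALVE(y)): y = 3
After step 2 (MIN(y, n)): y = 0
After step 3 (MAX(n, y)): y = 0
After step 4 (MAX(y, n)): y = 0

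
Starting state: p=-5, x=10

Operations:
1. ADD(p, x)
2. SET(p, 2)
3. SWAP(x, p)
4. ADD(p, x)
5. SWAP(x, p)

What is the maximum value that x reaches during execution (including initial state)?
12

Values of x at each step:
Initial: x = 10
After step 1: x = 10
After step 2: x = 10
After step 3: x = 2
After step 4: x = 2
After step 5: x = 12 ← maximum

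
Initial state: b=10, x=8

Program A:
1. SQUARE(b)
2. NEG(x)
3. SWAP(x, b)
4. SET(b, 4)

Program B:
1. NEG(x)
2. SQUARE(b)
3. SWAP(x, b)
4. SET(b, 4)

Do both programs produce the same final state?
Yes

Program A final state: b=4, x=100
Program B final state: b=4, x=100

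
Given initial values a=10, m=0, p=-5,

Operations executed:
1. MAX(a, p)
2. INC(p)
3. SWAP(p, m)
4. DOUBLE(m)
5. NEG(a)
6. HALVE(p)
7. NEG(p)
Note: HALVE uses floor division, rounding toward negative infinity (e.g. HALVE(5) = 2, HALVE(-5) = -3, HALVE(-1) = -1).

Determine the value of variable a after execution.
a = -10

Tracing execution:
Step 1: MAX(a, p) → a = 10
Step 2: INC(p) → a = 10
Step 3: SWAP(p, m) → a = 10
Step 4: DOUBLE(m) → a = 10
Step 5: NEG(a) → a = -10
Step 6: HALVE(p) → a = -10
Step 7: NEG(p) → a = -10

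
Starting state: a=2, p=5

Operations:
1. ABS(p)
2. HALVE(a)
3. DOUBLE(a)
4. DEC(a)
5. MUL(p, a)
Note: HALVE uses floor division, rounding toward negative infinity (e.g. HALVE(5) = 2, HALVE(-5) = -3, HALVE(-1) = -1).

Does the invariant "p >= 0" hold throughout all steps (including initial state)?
Yes

The invariant holds at every step.

State at each step:
Initial: a=2, p=5
After step 1: a=2, p=5
After step 2: a=1, p=5
After step 3: a=2, p=5
After step 4: a=1, p=5
After step 5: a=1, p=5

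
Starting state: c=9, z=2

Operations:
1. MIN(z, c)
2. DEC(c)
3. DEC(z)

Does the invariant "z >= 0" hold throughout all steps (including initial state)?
Yes

The invariant holds at every step.

State at each step:
Initial: c=9, z=2
After step 1: c=9, z=2
After step 2: c=8, z=2
After step 3: c=8, z=1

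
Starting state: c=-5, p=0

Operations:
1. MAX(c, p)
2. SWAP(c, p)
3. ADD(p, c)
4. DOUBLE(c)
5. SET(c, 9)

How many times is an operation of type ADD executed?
1

Counting ADD operations:
Step 3: ADD(p, c) ← ADD
Total: 1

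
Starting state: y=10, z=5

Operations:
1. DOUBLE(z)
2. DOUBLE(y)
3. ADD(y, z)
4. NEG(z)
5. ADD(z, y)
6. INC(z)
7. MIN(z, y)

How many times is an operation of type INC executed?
1

Counting INC operations:
Step 6: INC(z) ← INC
Total: 1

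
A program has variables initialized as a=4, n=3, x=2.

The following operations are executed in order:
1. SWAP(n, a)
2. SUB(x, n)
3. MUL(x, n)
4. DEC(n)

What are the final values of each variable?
{a: 3, n: 3, x: -8}

Step-by-step execution:
Initial: a=4, n=3, x=2
After step 1 (SWAP(n, a)): a=3, n=4, x=2
After step 2 (SUB(x, n)): a=3, n=4, x=-2
After step 3 (MUL(x, n)): a=3, n=4, x=-8
After step 4 (DEC(n)): a=3, n=3, x=-8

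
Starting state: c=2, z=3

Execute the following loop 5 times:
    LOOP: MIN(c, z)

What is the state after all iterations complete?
c=2, z=3

Iteration trace:
Start: c=2, z=3
After iteration 1: c=2, z=3
After iteration 2: c=2, z=3
After iteration 3: c=2, z=3
After iteration 4: c=2, z=3
After iteration 5: c=2, z=3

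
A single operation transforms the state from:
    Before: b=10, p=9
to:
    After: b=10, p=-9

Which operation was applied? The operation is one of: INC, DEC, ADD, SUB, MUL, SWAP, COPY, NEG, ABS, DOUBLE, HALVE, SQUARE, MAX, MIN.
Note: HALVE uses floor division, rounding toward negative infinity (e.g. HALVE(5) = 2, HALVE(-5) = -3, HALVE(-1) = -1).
NEG(p)

Analyzing the change:
Before: b=10, p=9
After: b=10, p=-9
Variable p changed from 9 to -9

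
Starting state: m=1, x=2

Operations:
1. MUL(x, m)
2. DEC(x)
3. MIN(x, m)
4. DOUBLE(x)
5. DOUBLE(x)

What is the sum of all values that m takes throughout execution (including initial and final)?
6

Values of m at each step:
Initial: m = 1
After step 1: m = 1
After step 2: m = 1
After step 3: m = 1
After step 4: m = 1
After step 5: m = 1
Sum = 1 + 1 + 1 + 1 + 1 + 1 = 6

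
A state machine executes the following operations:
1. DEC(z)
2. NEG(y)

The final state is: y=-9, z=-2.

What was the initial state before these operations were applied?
y=9, z=-1

Working backwards:
Final state: y=-9, z=-2
Before step 2 (NEG(y)): y=9, z=-2
Before step 1 (DEC(z)): y=9, z=-1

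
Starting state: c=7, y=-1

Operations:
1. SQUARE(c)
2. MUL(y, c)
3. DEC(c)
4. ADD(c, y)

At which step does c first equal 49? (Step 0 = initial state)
Step 1

Tracing c:
Initial: c = 7
After step 1: c = 49 ← first occurrence
After step 2: c = 49
After step 3: c = 48
After step 4: c = -1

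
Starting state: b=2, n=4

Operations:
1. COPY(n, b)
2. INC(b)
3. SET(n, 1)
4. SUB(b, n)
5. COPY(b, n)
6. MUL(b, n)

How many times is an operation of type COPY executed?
2

Counting COPY operations:
Step 1: COPY(n, b) ← COPY
Step 5: COPY(b, n) ← COPY
Total: 2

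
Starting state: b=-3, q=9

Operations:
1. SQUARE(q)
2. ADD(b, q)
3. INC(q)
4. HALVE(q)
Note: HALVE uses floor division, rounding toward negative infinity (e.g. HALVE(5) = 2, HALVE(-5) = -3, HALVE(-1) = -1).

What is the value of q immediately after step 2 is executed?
q = 81

Tracing q through execution:
Initial: q = 9
After step 1 (SQUARE(q)): q = 81
After step 2 (ADD(b, q)): q = 81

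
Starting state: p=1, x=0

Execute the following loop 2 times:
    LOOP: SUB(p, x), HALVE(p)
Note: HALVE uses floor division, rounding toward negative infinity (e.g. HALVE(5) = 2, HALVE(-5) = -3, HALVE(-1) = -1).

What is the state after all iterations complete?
p=0, x=0

Iteration trace:
Start: p=1, x=0
After iteration 1: p=0, x=0
After iteration 2: p=0, x=0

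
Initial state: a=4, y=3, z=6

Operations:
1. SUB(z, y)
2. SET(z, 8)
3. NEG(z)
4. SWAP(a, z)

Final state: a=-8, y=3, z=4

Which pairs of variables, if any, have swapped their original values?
None

Comparing initial and final values:
z: 6 → 4
y: 3 → 3
a: 4 → -8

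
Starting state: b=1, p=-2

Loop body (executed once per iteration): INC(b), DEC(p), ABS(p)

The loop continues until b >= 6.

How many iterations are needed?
5

Tracing iterations:
Initial: b=1, p=-2
After iteration 1: b=2, p=3
After iteration 2: b=3, p=2
After iteration 3: b=4, p=1
After iteration 4: b=5, p=0
After iteration 5: b=6, p=1
b >= 6 now holds, so the loop exits after 5 iterations.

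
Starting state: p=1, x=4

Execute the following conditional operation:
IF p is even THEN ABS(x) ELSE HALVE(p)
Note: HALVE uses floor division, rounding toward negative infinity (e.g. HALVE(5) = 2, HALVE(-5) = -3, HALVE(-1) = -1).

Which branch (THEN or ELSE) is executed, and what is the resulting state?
Branch: ELSE, Final state: p=0, x=4

Evaluating condition: p is even
Condition is False, so ELSE branch executes
After HALVE(p): p=0, x=4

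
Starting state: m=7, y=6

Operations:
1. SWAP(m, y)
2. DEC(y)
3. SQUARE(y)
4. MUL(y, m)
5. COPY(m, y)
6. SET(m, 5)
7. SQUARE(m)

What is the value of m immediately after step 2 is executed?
m = 6

Tracing m through execution:
Initial: m = 7
After step 1 (SWAP(m, y)): m = 6
After step 2 (DEC(y)): m = 6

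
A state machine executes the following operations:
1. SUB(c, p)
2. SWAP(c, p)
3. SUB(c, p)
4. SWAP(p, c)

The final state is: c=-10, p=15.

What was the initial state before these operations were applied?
c=-5, p=5

Working backwards:
Final state: c=-10, p=15
Before step 4 (SWAP(p, c)): c=15, p=-10
Before step 3 (SUB(c, p)): c=5, p=-10
Before step 2 (SWAP(c, p)): c=-10, p=5
Before step 1 (SUB(c, p)): c=-5, p=5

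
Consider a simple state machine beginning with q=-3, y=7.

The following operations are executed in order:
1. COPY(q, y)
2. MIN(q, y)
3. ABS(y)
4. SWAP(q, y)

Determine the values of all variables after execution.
{q: 7, y: 7}

Step-by-step execution:
Initial: q=-3, y=7
After step 1 (COPY(q, y)): q=7, y=7
After step 2 (MIN(q, y)): q=7, y=7
After step 3 (ABS(y)): q=7, y=7
After step 4 (SWAP(q, y)): q=7, y=7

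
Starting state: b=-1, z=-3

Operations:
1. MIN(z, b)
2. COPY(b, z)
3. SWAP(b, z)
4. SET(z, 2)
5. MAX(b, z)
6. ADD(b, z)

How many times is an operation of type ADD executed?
1

Counting ADD operations:
Step 6: ADD(b, z) ← ADD
Total: 1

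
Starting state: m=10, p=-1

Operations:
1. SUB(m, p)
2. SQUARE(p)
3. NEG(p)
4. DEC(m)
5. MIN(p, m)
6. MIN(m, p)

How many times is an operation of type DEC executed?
1

Counting DEC operations:
Step 4: DEC(m) ← DEC
Total: 1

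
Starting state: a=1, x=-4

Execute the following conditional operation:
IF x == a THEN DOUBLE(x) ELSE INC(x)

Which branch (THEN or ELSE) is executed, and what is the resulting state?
Branch: ELSE, Final state: a=1, x=-3

Evaluating condition: x == a
x = -4, a = 1
Condition is False, so ELSE branch executes
After INC(x): a=1, x=-3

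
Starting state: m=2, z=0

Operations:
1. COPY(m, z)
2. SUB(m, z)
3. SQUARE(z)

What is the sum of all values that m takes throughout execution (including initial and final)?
2

Values of m at each step:
Initial: m = 2
After step 1: m = 0
After step 2: m = 0
After step 3: m = 0
Sum = 2 + 0 + 0 + 0 = 2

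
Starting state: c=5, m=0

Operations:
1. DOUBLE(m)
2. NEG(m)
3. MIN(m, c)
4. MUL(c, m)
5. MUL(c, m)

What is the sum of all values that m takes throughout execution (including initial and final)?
0

Values of m at each step:
Initial: m = 0
After step 1: m = 0
After step 2: m = 0
After step 3: m = 0
After step 4: m = 0
After step 5: m = 0
Sum = 0 + 0 + 0 + 0 + 0 + 0 = 0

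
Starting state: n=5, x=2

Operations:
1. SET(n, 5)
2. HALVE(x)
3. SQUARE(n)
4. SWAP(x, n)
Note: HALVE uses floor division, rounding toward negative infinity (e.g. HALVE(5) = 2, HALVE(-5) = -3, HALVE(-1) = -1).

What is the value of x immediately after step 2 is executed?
x = 1

Tracing x through execution:
Initial: x = 2
After step 1 (SET(n, 5)): x = 2
After step 2 (HALVE(x)): x = 1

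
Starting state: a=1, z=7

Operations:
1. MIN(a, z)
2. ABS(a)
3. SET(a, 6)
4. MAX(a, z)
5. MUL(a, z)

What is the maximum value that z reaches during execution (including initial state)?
7

Values of z at each step:
Initial: z = 7 ← maximum
After step 1: z = 7
After step 2: z = 7
After step 3: z = 7
After step 4: z = 7
After step 5: z = 7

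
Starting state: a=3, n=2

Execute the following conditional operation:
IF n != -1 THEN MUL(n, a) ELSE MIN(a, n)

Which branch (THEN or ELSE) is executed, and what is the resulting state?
Branch: THEN, Final state: a=3, n=6

Evaluating condition: n != -1
n = 2
Condition is True, so THEN branch executes
After MUL(n, a): a=3, n=6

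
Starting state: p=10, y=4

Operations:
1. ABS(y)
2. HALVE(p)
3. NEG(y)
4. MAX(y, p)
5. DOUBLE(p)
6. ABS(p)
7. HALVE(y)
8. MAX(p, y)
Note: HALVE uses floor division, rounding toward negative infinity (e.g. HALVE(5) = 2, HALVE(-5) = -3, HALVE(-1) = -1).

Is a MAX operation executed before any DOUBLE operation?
Yes

First MAX: step 4
First DOUBLE: step 5
Since 4 < 5, MAX comes first.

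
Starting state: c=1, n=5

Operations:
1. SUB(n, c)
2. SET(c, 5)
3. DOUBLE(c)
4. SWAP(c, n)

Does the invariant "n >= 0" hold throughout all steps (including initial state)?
Yes

The invariant holds at every step.

State at each step:
Initial: c=1, n=5
After step 1: c=1, n=4
After step 2: c=5, n=4
After step 3: c=10, n=4
After step 4: c=4, n=10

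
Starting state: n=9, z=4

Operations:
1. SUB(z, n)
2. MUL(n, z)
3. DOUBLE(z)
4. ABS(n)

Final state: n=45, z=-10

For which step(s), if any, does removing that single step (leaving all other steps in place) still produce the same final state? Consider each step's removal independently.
None - removing any single step changes the final result

Testing removal of each single step:
Without step 1: final = n=36, z=8 (different)
Without step 2: final = n=9, z=-10 (different)
Without step 3: final = n=45, z=-5 (different)
Without step 4: final = n=-45, z=-10 (different)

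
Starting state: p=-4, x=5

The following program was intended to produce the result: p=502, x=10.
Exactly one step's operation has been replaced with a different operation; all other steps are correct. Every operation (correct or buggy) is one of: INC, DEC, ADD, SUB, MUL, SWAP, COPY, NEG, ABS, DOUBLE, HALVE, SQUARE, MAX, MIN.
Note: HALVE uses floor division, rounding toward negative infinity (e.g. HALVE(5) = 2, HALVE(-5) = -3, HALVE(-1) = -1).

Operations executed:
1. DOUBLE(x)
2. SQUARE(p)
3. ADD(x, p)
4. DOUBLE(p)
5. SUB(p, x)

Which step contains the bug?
Step 3

Trace with buggy code:
Initial: p=-4, x=5
After step 1: p=-4, x=10
After step 2: p=16, x=10
After step 3: p=16, x=26
After step 4: p=32, x=26
After step 5: p=6, x=26
Actual final p=6, x=26 ≠ expected p=502, x=10.
Step 3 is the only position where a single-operation replacement can produce the expected result.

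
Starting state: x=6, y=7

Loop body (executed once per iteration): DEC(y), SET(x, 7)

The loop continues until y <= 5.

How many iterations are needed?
2

Tracing iterations:
Initial: x=6, y=7
After iteration 1: x=7, y=6
After iteration 2: x=7, y=5
y <= 5 now holds, so the loop exits after 2 iterations.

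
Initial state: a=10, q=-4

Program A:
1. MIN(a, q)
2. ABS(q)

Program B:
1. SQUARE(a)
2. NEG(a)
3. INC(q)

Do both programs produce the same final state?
No

Program A final state: a=-4, q=4
Program B final state: a=-100, q=-3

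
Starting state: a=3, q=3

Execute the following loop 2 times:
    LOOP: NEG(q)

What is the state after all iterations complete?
a=3, q=3

Iteration trace:
Start: a=3, q=3
After iteration 1: a=3, q=-3
After iteration 2: a=3, q=3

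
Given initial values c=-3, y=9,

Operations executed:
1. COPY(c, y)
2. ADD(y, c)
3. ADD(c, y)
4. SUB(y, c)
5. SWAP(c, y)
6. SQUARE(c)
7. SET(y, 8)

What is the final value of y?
y = 8

Tracing execution:
Step 1: COPY(c, y) → y = 9
Step 2: ADD(y, c) → y = 18
Step 3: ADD(c, y) → y = 18
Step 4: SUB(y, c) → y = -9
Step 5: SWAP(c, y) → y = 27
Step 6: SQUARE(c) → y = 27
Step 7: SET(y, 8) → y = 8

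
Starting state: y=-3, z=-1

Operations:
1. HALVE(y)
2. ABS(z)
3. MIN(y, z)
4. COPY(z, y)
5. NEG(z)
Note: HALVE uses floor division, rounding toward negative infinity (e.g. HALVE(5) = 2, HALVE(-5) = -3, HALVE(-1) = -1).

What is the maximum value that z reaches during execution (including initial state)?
2

Values of z at each step:
Initial: z = -1
After step 1: z = -1
After step 2: z = 1
After step 3: z = 1
After step 4: z = -2
After step 5: z = 2 ← maximum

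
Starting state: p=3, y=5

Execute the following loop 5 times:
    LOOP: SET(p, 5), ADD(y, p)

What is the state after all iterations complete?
p=5, y=30

Iteration trace:
Start: p=3, y=5
After iteration 1: p=5, y=10
After iteration 2: p=5, y=15
After iteration 3: p=5, y=20
After iteration 4: p=5, y=25
After iteration 5: p=5, y=30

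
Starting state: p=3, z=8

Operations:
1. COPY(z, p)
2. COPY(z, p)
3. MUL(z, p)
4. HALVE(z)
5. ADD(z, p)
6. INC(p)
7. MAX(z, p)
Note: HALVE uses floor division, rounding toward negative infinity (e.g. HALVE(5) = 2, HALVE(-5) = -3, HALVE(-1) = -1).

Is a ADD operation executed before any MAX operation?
Yes

First ADD: step 5
First MAX: step 7
Since 5 < 7, ADD comes first.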